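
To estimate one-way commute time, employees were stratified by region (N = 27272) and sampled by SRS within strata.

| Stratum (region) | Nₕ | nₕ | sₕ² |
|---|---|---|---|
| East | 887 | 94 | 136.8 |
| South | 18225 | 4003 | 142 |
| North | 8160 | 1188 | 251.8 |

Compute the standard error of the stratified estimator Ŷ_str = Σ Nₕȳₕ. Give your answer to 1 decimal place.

Var(Ŷ_str) = Σₕ Nₕ²(1 − fₕ)sₕ²/nₕ.
East: 887²·(1 − 94/887)·136.8/94 = 1.0236584 × 10^6.
South: 18225²·(1 − 4003/18225)·142/4003 = 9.1945603 × 10^6.
North: 8160²·(1 − 1188/8160)·251.8/1188 = 1.205832 × 10^7.
Sum = 2.2276539 × 10^7.
SE = √(2.2276539 × 10^7) = 4719.8.

4719.8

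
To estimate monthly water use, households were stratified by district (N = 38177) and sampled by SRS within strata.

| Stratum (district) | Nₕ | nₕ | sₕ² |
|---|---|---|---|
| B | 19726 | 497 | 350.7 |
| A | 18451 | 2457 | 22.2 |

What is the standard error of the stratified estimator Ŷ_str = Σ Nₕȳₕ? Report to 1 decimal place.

Var(Ŷ_str) = Σₕ Nₕ²(1 − fₕ)sₕ²/nₕ.
B: 19726²·(1 − 497/19726)·350.7/497 = 2.6765484 × 10^8.
A: 18451²·(1 − 2457/18451)·22.2/2457 = 2.666397 × 10^6.
Sum = 2.7032124 × 10^8.
SE = √(2.7032124 × 10^8) = 16441.4.

16441.4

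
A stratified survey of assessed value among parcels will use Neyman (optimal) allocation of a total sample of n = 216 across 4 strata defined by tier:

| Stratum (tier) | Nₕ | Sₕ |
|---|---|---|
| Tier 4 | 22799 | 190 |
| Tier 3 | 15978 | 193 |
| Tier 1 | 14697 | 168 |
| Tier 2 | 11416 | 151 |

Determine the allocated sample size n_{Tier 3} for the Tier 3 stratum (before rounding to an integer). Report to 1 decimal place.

57.4

Neyman allocation: nₕ = n·NₕSₕ / Σⱼ NⱼSⱼ.
Σ NⱼSⱼ = 22799·190 + 15978·193 + 14697·168 + 11416·151 = 1.1608476 × 10^7.
n_{Tier 3} = 216·15978·193 / (1.1608476 × 10^7) = 57.4.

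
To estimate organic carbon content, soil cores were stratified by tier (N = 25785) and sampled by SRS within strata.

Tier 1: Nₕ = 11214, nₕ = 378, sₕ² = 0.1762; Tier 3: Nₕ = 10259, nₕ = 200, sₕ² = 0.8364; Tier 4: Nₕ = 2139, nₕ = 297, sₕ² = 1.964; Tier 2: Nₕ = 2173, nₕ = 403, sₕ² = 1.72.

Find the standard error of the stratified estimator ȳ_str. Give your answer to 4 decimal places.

Var(ȳ_str) = Σₕ Wₕ²(1 − fₕ)sₕ²/nₕ with Wₕ = Nₕ/N, N = 25785.
Tier 1: Wₕ = 0.43490401; term = 0.43490401²·(1 − 0.03370787)·0.1762/378 = 8.5194073 × 10^-5.
Tier 3: Wₕ = 0.39786698; term = 0.39786698²·(1 − 0.01949508)·0.8364/200 = 6.4909699 × 10^-4.
Tier 4: Wₕ = 0.08295521; term = 0.08295521²·(1 − 0.13884993)·1.964/297 = 3.9187826 × 10^-5.
Tier 2: Wₕ = 0.08427380; term = 0.08427380²·(1 − 0.18545789)·1.72/403 = 2.4690059 × 10^-5.
Sum = 7.9816895 × 10^-4.
SE = √(7.9816895 × 10^-4) = 0.0283.

0.0283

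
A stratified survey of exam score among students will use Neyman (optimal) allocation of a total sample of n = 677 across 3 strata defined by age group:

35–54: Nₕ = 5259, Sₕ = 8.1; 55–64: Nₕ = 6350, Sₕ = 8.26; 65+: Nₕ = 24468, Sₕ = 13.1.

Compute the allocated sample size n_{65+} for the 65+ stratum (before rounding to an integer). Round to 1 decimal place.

522.2

Neyman allocation: nₕ = n·NₕSₕ / Σⱼ NⱼSⱼ.
Σ NⱼSⱼ = 5259·8.1 + 6350·8.26 + 24468·13.1 = 415579.7.
n_{65+} = 677·24468·13.1 / 415579.7 = 522.2.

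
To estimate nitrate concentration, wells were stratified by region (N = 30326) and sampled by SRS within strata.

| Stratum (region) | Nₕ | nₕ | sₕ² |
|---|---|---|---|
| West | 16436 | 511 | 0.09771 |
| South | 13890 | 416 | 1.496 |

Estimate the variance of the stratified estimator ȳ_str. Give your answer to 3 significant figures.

Var(ȳ_str) = Σₕ Wₕ²(1 − fₕ)sₕ²/nₕ with Wₕ = Nₕ/N, N = 30326.
West: Wₕ = 0.54197718; term = 0.54197718²·(1 − 0.03109029)·0.09771/511 = 5.4420613 × 10^-5.
South: Wₕ = 0.45802282; term = 0.45802282²·(1 − 0.02994960)·1.496/416 = 7.3182424 × 10^-4.
Sum = 7.8624485 × 10^-4.

7.86 × 10^-4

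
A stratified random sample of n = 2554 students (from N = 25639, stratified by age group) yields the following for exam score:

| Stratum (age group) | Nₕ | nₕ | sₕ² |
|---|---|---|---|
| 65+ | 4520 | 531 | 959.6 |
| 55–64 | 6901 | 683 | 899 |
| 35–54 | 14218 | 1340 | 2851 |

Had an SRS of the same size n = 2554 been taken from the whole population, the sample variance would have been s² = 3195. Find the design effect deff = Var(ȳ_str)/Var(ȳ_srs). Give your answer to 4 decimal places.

0.6464

Var(ȳ_str) = Σ Wₕ²(1−fₕ)sₕ²/nₕ with Wₕ = Nₕ/25639:
  65+: (4520/25639)²·(1−531/4520)·959.6/531 = 0.049567387
  55–64: (6901/25639)²·(1−683/6901)·899/683 = 0.085921049
  35–54: (14218/25639)²·(1−1340/14218)·2851/1340 = 0.5926212
  → Var(ȳ_str) = 0.72810964.
Var(ȳ_srs) = (1 − 2554/25639)·3195/2554 = 1.126364.
deff = 0.72810964 / 1.126364 = 0.6464.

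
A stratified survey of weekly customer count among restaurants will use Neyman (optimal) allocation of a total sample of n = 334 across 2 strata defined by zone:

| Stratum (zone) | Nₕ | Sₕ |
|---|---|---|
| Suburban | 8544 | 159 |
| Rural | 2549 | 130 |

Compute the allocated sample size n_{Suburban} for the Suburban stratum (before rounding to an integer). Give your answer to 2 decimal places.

268.51

Neyman allocation: nₕ = n·NₕSₕ / Σⱼ NⱼSⱼ.
Σ NⱼSⱼ = 8544·159 + 2549·130 = 1.689866 × 10^6.
n_{Suburban} = 334·8544·159 / (1.689866 × 10^6) = 268.51.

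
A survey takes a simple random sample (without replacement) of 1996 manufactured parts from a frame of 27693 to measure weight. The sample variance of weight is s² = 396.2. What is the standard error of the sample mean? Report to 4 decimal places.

Under SRS without replacement, Var(ȳ) = (1 − f)·s²/n with f = n/N = 1996/27693 = 0.07207598.
Var(ȳ) = (1 − 0.07207598)·396.2/1996 = 0.92792402·0.19849699 = 0.18419013.
SE(ȳ) = √(0.18419013) = 0.4292.

0.4292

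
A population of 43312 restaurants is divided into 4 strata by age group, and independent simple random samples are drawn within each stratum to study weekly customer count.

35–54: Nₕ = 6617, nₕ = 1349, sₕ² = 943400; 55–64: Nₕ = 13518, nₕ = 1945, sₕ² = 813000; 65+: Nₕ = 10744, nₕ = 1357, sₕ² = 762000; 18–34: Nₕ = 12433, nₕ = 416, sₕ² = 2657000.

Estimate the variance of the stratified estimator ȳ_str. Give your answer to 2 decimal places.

586.73

Var(ȳ_str) = Σₕ Wₕ²(1 − fₕ)sₕ²/nₕ with Wₕ = Nₕ/N, N = 43312.
35–54: Wₕ = 0.15277521; term = 0.15277521²·(1 − 0.20386882)·943400/1349 = 12.994942.
55–64: Wₕ = 0.31210750; term = 0.31210750²·(1 − 0.14388223)·813000/1945 = 34.858834.
65+: Wₕ = 0.24806058; term = 0.24806058²·(1 − 0.12630305)·762000/1357 = 30.18919.
18–34: Wₕ = 0.28705670; term = 0.28705670²·(1 − 0.03345934)·2657000/416 = 508.69063.
Sum = 586.7336.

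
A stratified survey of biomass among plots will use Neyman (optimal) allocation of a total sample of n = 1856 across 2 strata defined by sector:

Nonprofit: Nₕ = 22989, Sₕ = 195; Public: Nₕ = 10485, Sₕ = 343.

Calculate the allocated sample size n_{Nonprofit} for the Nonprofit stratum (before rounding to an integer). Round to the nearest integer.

1030

Neyman allocation: nₕ = n·NₕSₕ / Σⱼ NⱼSⱼ.
Σ NⱼSⱼ = 22989·195 + 10485·343 = 8.07921 × 10^6.
n_{Nonprofit} = 1856·22989·195 / (8.07921 × 10^6) = 1030.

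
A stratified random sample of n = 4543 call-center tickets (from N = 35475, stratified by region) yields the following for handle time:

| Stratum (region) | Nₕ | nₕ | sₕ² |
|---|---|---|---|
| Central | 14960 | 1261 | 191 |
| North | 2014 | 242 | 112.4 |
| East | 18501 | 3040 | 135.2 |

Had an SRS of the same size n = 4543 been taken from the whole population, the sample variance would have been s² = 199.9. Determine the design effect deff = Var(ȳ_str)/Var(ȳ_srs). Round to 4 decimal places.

Var(ȳ_str) = Σ Wₕ²(1−fₕ)sₕ²/nₕ with Wₕ = Nₕ/35475:
  Central: (14960/35475)²·(1−1261/14960)·191/1261 = 0.024665728
  North: (2014/35475)²·(1−242/2014)·112.4/242 = 0.0013171321
  East: (18501/35475)²·(1−3040/18501)·135.2/3040 = 0.010108602
  → Var(ȳ_str) = 0.036091462.
Var(ȳ_srs) = (1 − 4543/35475)·199.9/4543 = 0.038366807.
deff = 0.036091462 / 0.038366807 = 0.9407.

0.9407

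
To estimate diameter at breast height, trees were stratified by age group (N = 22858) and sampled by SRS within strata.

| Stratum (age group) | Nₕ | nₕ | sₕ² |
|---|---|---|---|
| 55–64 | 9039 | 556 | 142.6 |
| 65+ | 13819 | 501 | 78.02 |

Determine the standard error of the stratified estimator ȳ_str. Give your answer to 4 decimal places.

0.3041

Var(ȳ_str) = Σₕ Wₕ²(1 − fₕ)sₕ²/nₕ with Wₕ = Nₕ/N, N = 22858.
55–64: Wₕ = 0.39544142; term = 0.39544142²·(1 − 0.06151123)·142.6/556 = 0.037639005.
65+: Wₕ = 0.60455858; term = 0.60455858²·(1 − 0.03625443)·78.02/501 = 0.054853885.
Sum = 0.09249289.
SE = √(0.09249289) = 0.3041.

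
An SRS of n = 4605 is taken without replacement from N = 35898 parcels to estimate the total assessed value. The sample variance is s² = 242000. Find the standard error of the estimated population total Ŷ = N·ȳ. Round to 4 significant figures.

243000

Var(Ŷ) = N²·Var(ȳ) = N²·(1 − n/N)·s²/n.
f = 4605/35898 = 0.12828013; Var(ȳ) = 0.87171987·242000/4605 = 45.810252.
Var(Ŷ) = 35898² · 45.810252 = 5.9034133 × 10^10.
SE(Ŷ) = √(5.9034133 × 10^10) = 243000.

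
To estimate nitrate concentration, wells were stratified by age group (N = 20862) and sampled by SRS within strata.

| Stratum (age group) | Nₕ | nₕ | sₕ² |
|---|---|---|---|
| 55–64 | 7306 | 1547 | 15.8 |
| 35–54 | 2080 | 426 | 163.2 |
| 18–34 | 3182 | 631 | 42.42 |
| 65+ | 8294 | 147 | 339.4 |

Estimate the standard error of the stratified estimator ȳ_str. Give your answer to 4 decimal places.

0.6031

Var(ȳ_str) = Σₕ Wₕ²(1 − fₕ)sₕ²/nₕ with Wₕ = Nₕ/N, N = 20862.
55–64: Wₕ = 0.35020612; term = 0.35020612²·(1 − 0.21174377)·15.8/1547 = 9.8737389 × 10^-4.
35–54: Wₕ = 0.09970281; term = 0.09970281²·(1 − 0.20480769)·163.2/426 = 0.0030282904.
18–34: Wₕ = 0.15252612; term = 0.15252612²·(1 − 0.19830295)·42.42/631 = 0.001253834.
65+: Wₕ = 0.39756495; term = 0.39756495²·(1 − 0.01772366)·339.4/147 = 0.35846303.
Sum = 0.36373253.
SE = √(0.36373253) = 0.6031.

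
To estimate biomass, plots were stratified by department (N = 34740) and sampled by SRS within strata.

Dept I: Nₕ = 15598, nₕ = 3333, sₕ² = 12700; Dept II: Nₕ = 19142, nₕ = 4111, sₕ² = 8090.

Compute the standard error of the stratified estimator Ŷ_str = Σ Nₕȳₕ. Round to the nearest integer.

35988

Var(Ŷ_str) = Σₕ Nₕ²(1 − fₕ)sₕ²/nₕ.
Dept I: 15598²·(1 − 3333/15598)·12700/3333 = 7.2896198 × 10^8.
Dept II: 19142²·(1 − 4111/19142)·8090/4111 = 5.662083 × 10^8.
Sum = 1.2951703 × 10^9.
SE = √(1.2951703 × 10^9) = 35988.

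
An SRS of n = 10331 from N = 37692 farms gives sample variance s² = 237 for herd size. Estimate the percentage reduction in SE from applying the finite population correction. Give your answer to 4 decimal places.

14.7996

f = n/N = 10331/37692 = 0.27408999.
SE_no-fpc = √(s²/n) = 0.15146176; SE_fpc = √((1−f)s²/n) = 0.12904595.
Ratio = √(1−f) = 0.85200353. Reduction = 100·(1 − 0.85200353) = 14.7996%.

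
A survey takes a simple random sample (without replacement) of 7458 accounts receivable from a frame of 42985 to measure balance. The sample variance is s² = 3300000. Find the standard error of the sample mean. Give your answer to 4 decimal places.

19.1235

Under SRS without replacement, Var(ȳ) = (1 − f)·s²/n with f = n/N = 7458/42985 = 0.17350238.
Var(ȳ) = (1 − 0.17350238)·3300000/7458 = 0.82649762·442.47788 = 365.70691.
SE(ȳ) = √(365.70691) = 19.1235.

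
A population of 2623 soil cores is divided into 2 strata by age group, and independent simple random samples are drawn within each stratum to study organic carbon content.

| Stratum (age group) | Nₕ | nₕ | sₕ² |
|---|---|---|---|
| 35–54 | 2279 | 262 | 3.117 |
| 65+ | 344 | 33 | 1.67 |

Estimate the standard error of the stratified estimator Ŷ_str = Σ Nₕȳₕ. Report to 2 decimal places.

Var(Ŷ_str) = Σₕ Nₕ²(1 − fₕ)sₕ²/nₕ.
35–54: 2279²·(1 − 262/2279)·3.117/262 = 54687.206.
65+: 344²·(1 − 33/344)·1.67/33 = 5414.0388.
Sum = 60101.245.
SE = √(60101.245) = 245.16.

245.16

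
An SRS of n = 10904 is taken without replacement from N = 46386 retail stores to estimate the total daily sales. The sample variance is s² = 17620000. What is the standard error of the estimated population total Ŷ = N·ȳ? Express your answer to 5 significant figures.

Var(Ŷ) = N²·Var(ȳ) = N²·(1 − n/N)·s²/n.
f = 10904/46386 = 0.23507093; Var(ȳ) = 0.76492907·17620000/10904 = 1236.0648.
Var(Ŷ) = 46386² · 1236.0648 = 2.6595924 × 10^12.
SE(Ŷ) = √(2.6595924 × 10^12) = 1.6308 × 10^6.

1.6308 × 10^6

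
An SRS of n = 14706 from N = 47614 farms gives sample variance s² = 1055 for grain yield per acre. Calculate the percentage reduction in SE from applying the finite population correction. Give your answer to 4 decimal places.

16.8651

f = n/N = 14706/47614 = 0.30885874.
SE_no-fpc = √(s²/n) = 0.26784217; SE_fpc = √((1−f)s²/n) = 0.22267033.
Ratio = √(1−f) = 0.83134906. Reduction = 100·(1 − 0.83134906) = 16.8651%.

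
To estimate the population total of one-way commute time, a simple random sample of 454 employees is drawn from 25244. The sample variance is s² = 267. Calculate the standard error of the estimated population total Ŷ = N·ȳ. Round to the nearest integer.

Var(Ŷ) = N²·Var(ȳ) = N²·(1 − n/N)·s²/n.
f = 454/25244 = 0.01798447; Var(ȳ) = 0.98201553·267/454 = 0.57752896.
Var(Ŷ) = 25244² · 0.57752896 = 3.6803584 × 10^8.
SE(Ŷ) = √(3.6803584 × 10^8) = 19184.

19184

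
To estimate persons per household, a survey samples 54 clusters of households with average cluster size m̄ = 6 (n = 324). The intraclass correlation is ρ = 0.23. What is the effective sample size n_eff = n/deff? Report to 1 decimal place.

deff = 1 + (6 − 1)·0.23 = 1 + 1.15 = 2.15.
n_eff = 324 / 2.15 = 150.7.

150.7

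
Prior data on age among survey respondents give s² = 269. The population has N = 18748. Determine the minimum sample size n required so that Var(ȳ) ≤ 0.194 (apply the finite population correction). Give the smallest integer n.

1292

Without fpc, n₀ = s²/D = 269/0.194 = 1386.5979.
With fpc, (1 − n/N)·s²/n ≤ D requires n ≥ n₀/(1 + n₀/N) = 1386.5979/(1 + 1386.5979/18748) = 1291.1079.
Rounding up, n = 1292.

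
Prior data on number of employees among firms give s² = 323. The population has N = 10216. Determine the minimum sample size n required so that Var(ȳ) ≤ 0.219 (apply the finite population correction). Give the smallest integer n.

1289

Without fpc, n₀ = s²/D = 323/0.219 = 1474.8858.
With fpc, (1 − n/N)·s²/n ≤ D requires n ≥ n₀/(1 + n₀/N) = 1474.8858/(1 + 1474.8858/10216) = 1288.8188.
Rounding up, n = 1289.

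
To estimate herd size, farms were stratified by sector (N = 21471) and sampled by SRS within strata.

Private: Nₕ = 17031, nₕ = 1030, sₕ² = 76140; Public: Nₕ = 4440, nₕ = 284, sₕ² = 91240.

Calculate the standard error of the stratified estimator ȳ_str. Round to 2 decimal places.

Var(ȳ_str) = Σₕ Wₕ²(1 − fₕ)sₕ²/nₕ with Wₕ = Nₕ/N, N = 21471.
Private: Wₕ = 0.79320945; term = 0.79320945²·(1 − 0.06047795)·76140/1030 = 43.69768.
Public: Wₕ = 0.20679055; term = 0.20679055²·(1 − 0.06396396)·91240/284 = 12.859406.
Sum = 56.557086.
SE = √(56.557086) = 7.52.

7.52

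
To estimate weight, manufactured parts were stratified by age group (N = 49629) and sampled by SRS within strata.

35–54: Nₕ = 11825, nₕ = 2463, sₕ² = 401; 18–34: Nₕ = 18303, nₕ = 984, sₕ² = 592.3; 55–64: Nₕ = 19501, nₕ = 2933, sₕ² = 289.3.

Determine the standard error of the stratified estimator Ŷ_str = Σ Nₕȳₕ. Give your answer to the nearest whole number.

15514

Var(Ŷ_str) = Σₕ Nₕ²(1 − fₕ)sₕ²/nₕ.
35–54: 11825²·(1 − 2463/11825)·401/2463 = 1.8023941 × 10^7.
18–34: 18303²·(1 − 984/18303)·592.3/984 = 1.9080587 × 10^8.
55–64: 19501²·(1 − 2933/19501)·289.3/2933 = 3.1868626 × 10^7.
Sum = 2.4069844 × 10^8.
SE = √(2.4069844 × 10^8) = 15514.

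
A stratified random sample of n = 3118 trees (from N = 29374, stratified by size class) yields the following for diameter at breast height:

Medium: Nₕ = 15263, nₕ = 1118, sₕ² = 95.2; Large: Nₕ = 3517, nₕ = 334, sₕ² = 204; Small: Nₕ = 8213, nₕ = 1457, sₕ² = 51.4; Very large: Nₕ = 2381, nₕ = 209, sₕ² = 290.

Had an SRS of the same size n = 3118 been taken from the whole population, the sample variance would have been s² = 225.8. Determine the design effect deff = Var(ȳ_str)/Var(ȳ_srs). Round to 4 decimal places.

0.6151

Var(ȳ_str) = Σ Wₕ²(1−fₕ)sₕ²/nₕ with Wₕ = Nₕ/29374:
  Medium: (15263/29374)²·(1−1118/15263)·95.2/1118 = 0.021306486
  Large: (3517/29374)²·(1−334/3517)·204/334 = 0.0079244025
  Small: (8213/29374)²·(1−1457/8213)·51.4/1457 = 0.0022686571
  Very large: (2381/29374)²·(1−209/2381)·290/209 = 0.0083165796
  → Var(ȳ_str) = 0.039816125.
Var(ȳ_srs) = (1 − 3118/29374)·225.8/3118 = 0.064731147.
deff = 0.039816125 / 0.064731147 = 0.6151.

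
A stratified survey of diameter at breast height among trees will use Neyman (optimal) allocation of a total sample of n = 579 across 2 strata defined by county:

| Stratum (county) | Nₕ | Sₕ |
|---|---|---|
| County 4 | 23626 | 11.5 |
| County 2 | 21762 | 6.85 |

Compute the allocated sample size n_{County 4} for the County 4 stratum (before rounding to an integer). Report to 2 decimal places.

373.87

Neyman allocation: nₕ = n·NₕSₕ / Σⱼ NⱼSⱼ.
Σ NⱼSⱼ = 23626·11.5 + 21762·6.85 = 420768.7.
n_{County 4} = 579·23626·11.5 / 420768.7 = 373.87.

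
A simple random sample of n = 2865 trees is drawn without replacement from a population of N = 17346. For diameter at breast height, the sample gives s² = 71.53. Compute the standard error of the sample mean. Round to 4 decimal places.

0.1444

Under SRS without replacement, Var(ȳ) = (1 − f)·s²/n with f = n/N = 2865/17346 = 0.16516776.
Var(ȳ) = (1 − 0.16516776)·71.53/2865 = 0.83483224·0.024966841 = 0.020843124.
SE(ȳ) = √(0.020843124) = 0.1444.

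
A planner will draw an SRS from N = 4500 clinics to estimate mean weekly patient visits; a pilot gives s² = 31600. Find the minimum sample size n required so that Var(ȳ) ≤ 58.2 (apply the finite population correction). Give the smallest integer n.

Without fpc, n₀ = s²/D = 31600/58.2 = 542.9553.
With fpc, (1 − n/N)·s²/n ≤ D requires n ≥ n₀/(1 + n₀/N) = 542.9553/(1 + 542.9553/4500) = 484.4974.
Rounding up, n = 485.

485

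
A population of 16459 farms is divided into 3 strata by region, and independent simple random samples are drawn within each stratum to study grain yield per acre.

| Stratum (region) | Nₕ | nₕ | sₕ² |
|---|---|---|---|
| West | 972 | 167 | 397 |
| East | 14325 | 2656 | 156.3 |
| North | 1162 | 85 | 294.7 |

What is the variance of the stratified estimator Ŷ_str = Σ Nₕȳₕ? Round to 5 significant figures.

1.6036 × 10^7

Var(Ŷ_str) = Σₕ Nₕ²(1 − fₕ)sₕ²/nₕ.
West: 972²·(1 − 167/972)·397/167 = 1.8600995 × 10^6.
East: 14325²·(1 − 2656/14325)·156.3/2656 = 9.8369209 × 10^6.
North: 1162²·(1 − 85/1162)·294.7/85 = 4.338934 × 10^6.
Sum = 1.6035954 × 10^7.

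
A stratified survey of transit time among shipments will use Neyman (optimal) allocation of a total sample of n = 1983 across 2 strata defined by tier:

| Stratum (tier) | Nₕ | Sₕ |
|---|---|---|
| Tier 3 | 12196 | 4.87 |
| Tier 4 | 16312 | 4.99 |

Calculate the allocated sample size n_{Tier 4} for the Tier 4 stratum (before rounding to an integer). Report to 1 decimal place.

1146.4

Neyman allocation: nₕ = n·NₕSₕ / Σⱼ NⱼSⱼ.
Σ NⱼSⱼ = 12196·4.87 + 16312·4.99 = 140791.4.
n_{Tier 4} = 1983·16312·4.99 / 140791.4 = 1146.4.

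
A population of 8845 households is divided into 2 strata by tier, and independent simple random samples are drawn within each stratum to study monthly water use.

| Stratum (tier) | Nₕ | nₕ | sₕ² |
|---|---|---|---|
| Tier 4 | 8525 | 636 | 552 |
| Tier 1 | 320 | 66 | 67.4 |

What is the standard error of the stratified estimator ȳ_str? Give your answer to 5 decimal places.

0.86439

Var(ȳ_str) = Σₕ Wₕ²(1 − fₕ)sₕ²/nₕ with Wₕ = Nₕ/N, N = 8845.
Tier 4: Wₕ = 0.96382137; term = 0.96382137²·(1 − 0.07460411)·552/636 = 0.74610961.
Tier 1: Wₕ = 0.03617863; term = 0.03617863²·(1 − 0.20625000)·67.4/66 = 0.0010609721.
Sum = 0.74717058.
SE = √(0.74717058) = 0.86439.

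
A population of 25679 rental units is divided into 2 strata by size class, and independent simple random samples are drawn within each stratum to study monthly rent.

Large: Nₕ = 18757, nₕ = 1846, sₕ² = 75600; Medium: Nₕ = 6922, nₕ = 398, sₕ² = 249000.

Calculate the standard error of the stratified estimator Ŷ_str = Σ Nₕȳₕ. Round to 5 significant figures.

203080

Var(Ŷ_str) = Σₕ Nₕ²(1 − fₕ)sₕ²/nₕ.
Large: 18757²·(1 − 1846/18757)·75600/1846 = 1.2990407 × 10^10.
Medium: 6922²·(1 − 398/6922)·249000/398 = 2.8252821 × 10^10.
Sum = 4.1243228 × 10^10.
SE = √(4.1243228 × 10^10) = 203080.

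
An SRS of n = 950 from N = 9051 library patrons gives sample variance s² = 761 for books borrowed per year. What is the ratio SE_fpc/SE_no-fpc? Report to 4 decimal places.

0.9461

f = n/N = 950/9051 = 0.10496078.
SE_no-fpc = √(s²/n) = 0.89501544; SE_fpc = √((1−f)s²/n) = 0.84674289.
Ratio = √(1−f) = 0.94606513.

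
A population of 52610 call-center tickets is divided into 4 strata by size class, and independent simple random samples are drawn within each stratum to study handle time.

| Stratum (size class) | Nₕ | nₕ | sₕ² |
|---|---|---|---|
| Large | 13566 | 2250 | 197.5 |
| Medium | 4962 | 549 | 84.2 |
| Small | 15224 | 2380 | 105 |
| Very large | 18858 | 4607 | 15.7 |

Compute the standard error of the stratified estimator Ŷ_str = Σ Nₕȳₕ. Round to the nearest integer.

5136

Var(Ŷ_str) = Σₕ Nₕ²(1 − fₕ)sₕ²/nₕ.
Large: 13566²·(1 − 2250/13566)·197.5/2250 = 1.3475017 × 10^7.
Medium: 4962²·(1 − 549/4962)·84.2/549 = 3.3583846 × 10^6.
Small: 15224²·(1 − 2380/15224)·105/2380 = 8.6266348 × 10^6.
Very large: 18858²·(1 − 4607/18858)·15.7/4607 = 915845.91.
Sum = 2.6375882 × 10^7.
SE = √(2.6375882 × 10^7) = 5136.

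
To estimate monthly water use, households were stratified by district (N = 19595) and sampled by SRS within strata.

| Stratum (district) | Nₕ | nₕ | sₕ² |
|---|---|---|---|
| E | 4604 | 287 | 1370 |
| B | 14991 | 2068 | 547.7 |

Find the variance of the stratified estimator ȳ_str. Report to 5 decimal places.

Var(ȳ_str) = Σₕ Wₕ²(1 − fₕ)sₕ²/nₕ with Wₕ = Nₕ/N, N = 19595.
E: Wₕ = 0.23495790; term = 0.23495790²·(1 − 0.06233710)·1370/287 = 0.24709588.
B: Wₕ = 0.76504210; term = 0.76504210²·(1 − 0.13794944)·547.7/2068 = 0.13362743.
Sum = 0.38072331.

0.38072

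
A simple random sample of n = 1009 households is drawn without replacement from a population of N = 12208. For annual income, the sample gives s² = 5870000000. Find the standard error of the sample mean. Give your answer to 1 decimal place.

Under SRS without replacement, Var(ȳ) = (1 − f)·s²/n with f = n/N = 1009/12208 = 0.08265072.
Var(ȳ) = (1 − 0.08265072)·5870000000/1009 = 0.91734928·5.8176412 × 10^6 = 5.336809 × 10^6.
SE(ȳ) = √(5.336809 × 10^6) = 2310.2.

2310.2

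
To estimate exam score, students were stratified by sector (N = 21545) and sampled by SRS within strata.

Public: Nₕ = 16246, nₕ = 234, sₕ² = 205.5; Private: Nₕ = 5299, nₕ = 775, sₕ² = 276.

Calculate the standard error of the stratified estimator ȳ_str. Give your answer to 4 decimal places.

0.7145

Var(ȳ_str) = Σₕ Wₕ²(1 − fₕ)sₕ²/nₕ with Wₕ = Nₕ/N, N = 21545.
Public: Wₕ = 0.75404966; term = 0.75404966²·(1 − 0.01440355)·205.5/234 = 0.49214718.
Private: Wₕ = 0.24595034; term = 0.24595034²·(1 − 0.14625401)·276/775 = 0.018392082.
Sum = 0.51053926.
SE = √(0.51053926) = 0.7145.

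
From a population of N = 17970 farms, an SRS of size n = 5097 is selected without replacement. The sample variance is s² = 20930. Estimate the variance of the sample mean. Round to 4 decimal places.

2.9416

Under SRS without replacement, Var(ȳ) = (1 − f)·s²/n with f = n/N = 5097/17970 = 0.28363940.
Var(ȳ) = (1 − 0.28363940)·20930/5097 = 0.71636060·4.1063371 = 2.9416181.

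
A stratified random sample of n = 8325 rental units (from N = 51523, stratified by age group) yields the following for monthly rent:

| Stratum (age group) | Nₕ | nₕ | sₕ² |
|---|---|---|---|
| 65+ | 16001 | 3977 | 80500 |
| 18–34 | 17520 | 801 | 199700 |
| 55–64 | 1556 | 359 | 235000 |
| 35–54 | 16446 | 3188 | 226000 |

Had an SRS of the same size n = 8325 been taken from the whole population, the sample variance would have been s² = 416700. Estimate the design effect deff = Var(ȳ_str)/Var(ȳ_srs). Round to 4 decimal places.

0.8402

Var(ȳ_str) = Σ Wₕ²(1−fₕ)sₕ²/nₕ with Wₕ = Nₕ/51523:
  65+: (16001/51523)²·(1−3977/16001)·80500/3977 = 1.4670135
  18–34: (17520/51523)²·(1−801/17520)·199700/801 = 27.509815
  55–64: (1556/51523)²·(1−359/1556)·235000/359 = 0.45927718
  35–54: (16446/51523)²·(1−3188/16446)·226000/3188 = 5.8227232
  → Var(ȳ_str) = 35.258829.
Var(ȳ_srs) = (1 − 8325/51523)·416700/8325 = 41.966404.
deff = 35.258829 / 41.966404 = 0.8402.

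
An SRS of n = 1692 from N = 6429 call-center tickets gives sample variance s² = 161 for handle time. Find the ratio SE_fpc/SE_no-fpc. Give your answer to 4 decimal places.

0.8584

f = n/N = 1692/6429 = 0.26318245.
SE_no-fpc = √(s²/n) = 0.30846988; SE_fpc = √((1−f)s²/n) = 0.26478461.
Ratio = √(1−f) = 0.85838077.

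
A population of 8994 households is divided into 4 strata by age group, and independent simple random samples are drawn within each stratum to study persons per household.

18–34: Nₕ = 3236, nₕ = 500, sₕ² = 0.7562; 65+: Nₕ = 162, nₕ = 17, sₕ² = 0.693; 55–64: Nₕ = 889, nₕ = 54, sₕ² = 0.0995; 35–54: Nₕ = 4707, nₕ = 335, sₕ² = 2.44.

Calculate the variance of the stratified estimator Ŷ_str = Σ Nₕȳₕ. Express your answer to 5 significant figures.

Var(Ŷ_str) = Σₕ Nₕ²(1 − fₕ)sₕ²/nₕ.
18–34: 3236²·(1 − 500/3236)·0.7562/500 = 13390.33.
65+: 162²·(1 − 17/162)·0.693/17 = 957.56294.
55–64: 889²·(1 − 54/889)·0.0995/54 = 1367.7841.
35–54: 4707²·(1 − 335/4707)·2.44/335 = 149888.86.
Sum = 165604.54.

165600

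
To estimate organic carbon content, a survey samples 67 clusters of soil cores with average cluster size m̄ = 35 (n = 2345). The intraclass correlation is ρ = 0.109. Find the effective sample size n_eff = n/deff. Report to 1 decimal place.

deff = 1 + (35 − 1)·0.109 = 1 + 3.706 = 4.706.
n_eff = 2345 / 4.706 = 498.3.

498.3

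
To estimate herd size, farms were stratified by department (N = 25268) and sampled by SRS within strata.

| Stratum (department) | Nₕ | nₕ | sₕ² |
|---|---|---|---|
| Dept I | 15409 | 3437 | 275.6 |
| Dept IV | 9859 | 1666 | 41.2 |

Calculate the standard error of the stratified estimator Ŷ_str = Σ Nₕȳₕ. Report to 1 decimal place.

4097.6

Var(Ŷ_str) = Σₕ Nₕ²(1 − fₕ)sₕ²/nₕ.
Dept I: 15409²·(1 − 3437/15409)·275.6/3437 = 1.4792475 × 10^7.
Dept IV: 9859²·(1 − 1666/9859)·41.2/1666 = 1.9975518 × 10^6.
Sum = 1.6790027 × 10^7.
SE = √(1.6790027 × 10^7) = 4097.6.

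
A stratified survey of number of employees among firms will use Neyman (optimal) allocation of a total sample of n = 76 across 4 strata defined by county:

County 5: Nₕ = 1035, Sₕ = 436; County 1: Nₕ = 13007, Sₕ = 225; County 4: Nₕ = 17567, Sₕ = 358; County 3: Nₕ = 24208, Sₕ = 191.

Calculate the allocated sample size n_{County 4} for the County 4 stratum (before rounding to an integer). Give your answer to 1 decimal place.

Neyman allocation: nₕ = n·NₕSₕ / Σⱼ NⱼSⱼ.
Σ NⱼSⱼ = 1035·436 + 13007·225 + 17567·358 + 24208·191 = 1.4290549 × 10^7.
n_{County 4} = 76·17567·358 / (1.4290549 × 10^7) = 33.4.

33.4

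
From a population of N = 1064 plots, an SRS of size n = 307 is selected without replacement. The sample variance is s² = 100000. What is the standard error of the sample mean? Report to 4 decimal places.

Under SRS without replacement, Var(ȳ) = (1 − f)·s²/n with f = n/N = 307/1064 = 0.28853383.
Var(ȳ) = (1 − 0.28853383)·100000/307 = 0.71146617·325.7329 = 231.74794.
SE(ȳ) = √(231.74794) = 15.2233.

15.2233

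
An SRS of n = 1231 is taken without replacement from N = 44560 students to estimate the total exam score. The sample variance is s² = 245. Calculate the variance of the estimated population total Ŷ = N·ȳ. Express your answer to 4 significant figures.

Var(Ŷ) = N²·Var(ȳ) = N²·(1 − n/N)·s²/n.
f = 1231/44560 = 0.02762567; Var(ȳ) = 0.97237433·245/1231 = 0.19352698.
Var(Ŷ) = 44560² · 0.19352698 = 3.8426593 × 10^8.

3.843 × 10^8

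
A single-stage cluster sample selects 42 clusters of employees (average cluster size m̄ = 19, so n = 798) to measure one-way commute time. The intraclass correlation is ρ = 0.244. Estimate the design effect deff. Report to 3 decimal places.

5.392

deff = 1 + (19 − 1)·0.244 = 1 + 4.392 = 5.392.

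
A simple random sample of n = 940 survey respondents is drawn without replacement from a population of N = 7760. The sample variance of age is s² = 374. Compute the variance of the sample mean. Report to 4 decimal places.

0.3497

Under SRS without replacement, Var(ȳ) = (1 − f)·s²/n with f = n/N = 940/7760 = 0.12113402.
Var(ȳ) = (1 − 0.12113402)·374/940 = 0.87886598·0.39787234 = 0.34967646.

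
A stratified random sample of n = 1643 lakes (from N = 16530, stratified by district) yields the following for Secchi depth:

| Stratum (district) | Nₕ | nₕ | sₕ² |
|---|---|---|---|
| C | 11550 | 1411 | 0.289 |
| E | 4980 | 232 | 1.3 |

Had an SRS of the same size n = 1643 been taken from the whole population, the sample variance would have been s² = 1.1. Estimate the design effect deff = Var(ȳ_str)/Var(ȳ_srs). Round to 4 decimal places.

0.9498

Var(ȳ_str) = Σ Wₕ²(1−fₕ)sₕ²/nₕ with Wₕ = Nₕ/16530:
  C: (11550/16530)²·(1−1411/11550)·0.289/1411 = 8.7781345 × 10^-5
  E: (4980/16530)²·(1−232/4980)·1.3/232 = 4.8489724 × 10^-4
  → Var(ȳ_str) = 5.7267859 × 10^-4.
Var(ȳ_srs) = (1 − 1643/16530)·1.1/1643 = 6.0296132 × 10^-4.
deff = (5.7267859 × 10^-4) / (6.0296132 × 10^-4) = 0.9498.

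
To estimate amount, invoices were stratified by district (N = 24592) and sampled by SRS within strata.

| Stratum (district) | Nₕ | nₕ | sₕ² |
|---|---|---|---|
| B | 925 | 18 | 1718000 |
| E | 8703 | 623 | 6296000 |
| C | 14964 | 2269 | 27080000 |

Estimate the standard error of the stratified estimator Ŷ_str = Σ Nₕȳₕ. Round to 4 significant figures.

1.749 × 10^6

Var(Ŷ_str) = Σₕ Nₕ²(1 − fₕ)sₕ²/nₕ.
B: 925²·(1 − 18/925)·1718000/18 = 8.0075503 × 10^10.
E: 8703²·(1 − 623/8703)·6296000/623 = 7.1065206 × 10^11.
C: 14964²·(1 − 2269/14964)·27080000/2269 = 2.2672247 × 10^12.
Sum = 3.0579523 × 10^12.
SE = √(3.0579523 × 10^12) = 1.749 × 10^6.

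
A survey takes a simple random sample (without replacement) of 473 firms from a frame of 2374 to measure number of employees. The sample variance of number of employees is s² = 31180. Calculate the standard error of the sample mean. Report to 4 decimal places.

7.2654

Under SRS without replacement, Var(ȳ) = (1 − f)·s²/n with f = n/N = 473/2374 = 0.19924179.
Var(ȳ) = (1 − 0.19924179)·31180/473 = 0.80075821·65.919662 = 52.785711.
SE(ȳ) = √(52.785711) = 7.2654.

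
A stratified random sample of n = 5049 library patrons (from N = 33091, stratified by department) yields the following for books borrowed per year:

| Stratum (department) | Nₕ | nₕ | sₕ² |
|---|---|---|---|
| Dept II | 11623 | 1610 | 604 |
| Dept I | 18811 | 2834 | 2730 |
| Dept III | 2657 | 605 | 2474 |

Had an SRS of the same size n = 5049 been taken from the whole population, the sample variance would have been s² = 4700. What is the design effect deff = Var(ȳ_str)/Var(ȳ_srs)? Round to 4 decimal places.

Var(ȳ_str) = Σ Wₕ²(1−fₕ)sₕ²/nₕ with Wₕ = Nₕ/33091:
  Dept II: (11623/33091)²·(1−1610/11623)·604/1610 = 0.039872524
  Dept I: (18811/33091)²·(1−2834/18811)·2730/2834 = 0.26439311
  Dept III: (2657/33091)²·(1−605/2657)·2474/605 = 0.020360735
  → Var(ȳ_str) = 0.32462637.
Var(ȳ_srs) = (1 − 5049/33091)·4700/5049 = 0.78884482.
deff = 0.32462637 / 0.78884482 = 0.4115.

0.4115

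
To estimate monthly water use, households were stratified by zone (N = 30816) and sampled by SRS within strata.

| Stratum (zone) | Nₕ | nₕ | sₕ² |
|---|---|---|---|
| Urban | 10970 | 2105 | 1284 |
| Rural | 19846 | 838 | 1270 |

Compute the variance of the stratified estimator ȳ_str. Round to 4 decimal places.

0.6645

Var(ȳ_str) = Σₕ Wₕ²(1 − fₕ)sₕ²/nₕ with Wₕ = Nₕ/N, N = 30816.
Urban: Wₕ = 0.35598390; term = 0.35598390²·(1 − 0.19188696)·1284/2105 = 0.062466297.
Rural: Wₕ = 0.64401610; term = 0.64401610²·(1 − 0.04222513)·1270/838 = 0.60202785.
Sum = 0.66449415.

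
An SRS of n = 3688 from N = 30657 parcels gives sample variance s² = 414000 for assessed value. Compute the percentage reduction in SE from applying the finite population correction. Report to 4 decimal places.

f = n/N = 3688/30657 = 0.12029879.
SE_no-fpc = √(s²/n) = 10.595092; SE_fpc = √((1−f)s²/n) = 9.9373894.
Ratio = √(1−f) = 0.93792388. Reduction = 100·(1 − 0.93792388) = 6.2076%.

6.2076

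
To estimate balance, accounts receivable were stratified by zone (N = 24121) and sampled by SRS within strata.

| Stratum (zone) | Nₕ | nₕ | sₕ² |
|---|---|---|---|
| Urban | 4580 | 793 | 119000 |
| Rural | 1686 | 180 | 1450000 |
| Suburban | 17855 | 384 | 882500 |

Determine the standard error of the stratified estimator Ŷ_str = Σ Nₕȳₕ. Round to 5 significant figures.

860210

Var(Ŷ_str) = Σₕ Nₕ²(1 − fₕ)sₕ²/nₕ.
Urban: 4580²·(1 − 793/4580)·119000/793 = 2.6027626 × 10^9.
Rural: 1686²·(1 − 180/1686)·1450000/180 = 2.045399 × 10^10.
Suburban: 17855²·(1 − 384/17855)·882500/384 = 7.1690417 × 10^11.
Sum = 7.3996092 × 10^11.
SE = √(7.3996092 × 10^11) = 860210.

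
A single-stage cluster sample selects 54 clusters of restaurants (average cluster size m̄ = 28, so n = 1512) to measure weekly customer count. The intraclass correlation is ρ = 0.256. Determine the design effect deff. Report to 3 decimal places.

deff = 1 + (28 − 1)·0.256 = 1 + 6.912 = 7.912.

7.912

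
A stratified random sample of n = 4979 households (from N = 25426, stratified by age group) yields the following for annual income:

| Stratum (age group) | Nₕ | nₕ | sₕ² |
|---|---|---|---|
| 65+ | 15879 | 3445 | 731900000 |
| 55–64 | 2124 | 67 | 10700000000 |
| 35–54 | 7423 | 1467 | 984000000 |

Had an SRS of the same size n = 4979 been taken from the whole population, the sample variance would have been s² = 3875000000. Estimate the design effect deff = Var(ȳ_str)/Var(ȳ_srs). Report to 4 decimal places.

Var(ȳ_str) = Σ Wₕ²(1−fₕ)sₕ²/nₕ with Wₕ = Nₕ/25426:
  65+: (15879/25426)²·(1−3445/15879)·731900000/3445 = 64884.423
  55–64: (2124/25426)²·(1−67/2124)·10700000000/67 = 1.0792988 × 10^6
  35–54: (7423/25426)²·(1−1467/7423)·984000000/1467 = 45871.511
  → Var(ȳ_str) = 1.1900547 × 10^6.
Var(ȳ_srs) = (1 − 4979/25426)·3875000000/4979 = 625865.68.
deff = (1.1900547 × 10^6) / 625865.68 = 1.9015.

1.9015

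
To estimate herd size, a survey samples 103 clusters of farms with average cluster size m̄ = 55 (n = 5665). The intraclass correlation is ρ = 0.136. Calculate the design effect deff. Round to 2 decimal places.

8.34

deff = 1 + (55 − 1)·0.136 = 1 + 7.344 = 8.344.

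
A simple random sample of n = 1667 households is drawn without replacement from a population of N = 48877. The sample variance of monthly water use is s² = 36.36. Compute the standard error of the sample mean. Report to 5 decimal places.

0.14515

Under SRS without replacement, Var(ȳ) = (1 − f)·s²/n with f = n/N = 1667/48877 = 0.03410602.
Var(ȳ) = (1 − 0.03410602)·36.36/1667 = 0.96589398·0.021811638 = 0.021067729.
SE(ȳ) = √(0.021067729) = 0.14515.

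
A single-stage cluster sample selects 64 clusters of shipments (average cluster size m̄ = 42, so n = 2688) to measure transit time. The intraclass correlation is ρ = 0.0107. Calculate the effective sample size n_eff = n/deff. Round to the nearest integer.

deff = 1 + (42 − 1)·0.0107 = 1 + 0.4387 = 1.4387.
n_eff = 2688 / 1.4387 = 1868.

1868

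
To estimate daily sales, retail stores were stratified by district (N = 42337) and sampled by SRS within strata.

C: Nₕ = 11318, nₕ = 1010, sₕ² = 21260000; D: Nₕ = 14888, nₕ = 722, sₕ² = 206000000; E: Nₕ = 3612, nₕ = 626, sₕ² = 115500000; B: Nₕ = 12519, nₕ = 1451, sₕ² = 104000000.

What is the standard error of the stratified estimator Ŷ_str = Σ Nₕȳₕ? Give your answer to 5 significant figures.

8.6343 × 10^6

Var(Ŷ_str) = Σₕ Nₕ²(1 − fₕ)sₕ²/nₕ.
C: 11318²·(1 − 1010/11318)·21260000/1010 = 2.4557604 × 10^12.
D: 14888²·(1 − 722/14888)·206000000/722 = 6.0174657 × 10^13.
E: 3612²·(1 − 626/3612)·115500000/626 = 1.9899639 × 10^12.
B: 12519²·(1 − 1451/12519)·104000000/1451 = 9.9312683 × 10^12.
Sum = 7.455165 × 10^13.
SE = √(7.455165 × 10^13) = 8.6343 × 10^6.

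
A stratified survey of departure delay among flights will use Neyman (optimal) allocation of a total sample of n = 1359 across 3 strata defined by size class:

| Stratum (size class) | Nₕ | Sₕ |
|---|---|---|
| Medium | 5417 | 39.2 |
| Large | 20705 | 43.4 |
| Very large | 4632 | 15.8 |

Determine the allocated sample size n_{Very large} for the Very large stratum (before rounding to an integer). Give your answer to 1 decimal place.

84.0

Neyman allocation: nₕ = n·NₕSₕ / Σⱼ NⱼSⱼ.
Σ NⱼSⱼ = 5417·39.2 + 20705·43.4 + 4632·15.8 = 1.184129 × 10^6.
n_{Very large} = 1359·4632·15.8 / (1.184129 × 10^6) = 84.0.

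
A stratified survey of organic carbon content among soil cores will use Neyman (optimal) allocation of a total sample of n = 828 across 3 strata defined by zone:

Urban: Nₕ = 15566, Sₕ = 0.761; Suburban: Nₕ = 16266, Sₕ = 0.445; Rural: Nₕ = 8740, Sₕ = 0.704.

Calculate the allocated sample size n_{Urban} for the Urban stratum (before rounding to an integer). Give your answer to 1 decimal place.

388.6

Neyman allocation: nₕ = n·NₕSₕ / Σⱼ NⱼSⱼ.
Σ NⱼSⱼ = 15566·0.761 + 16266·0.445 + 8740·0.704 = 25237.056.
n_{Urban} = 828·15566·0.761 / 25237.056 = 388.6.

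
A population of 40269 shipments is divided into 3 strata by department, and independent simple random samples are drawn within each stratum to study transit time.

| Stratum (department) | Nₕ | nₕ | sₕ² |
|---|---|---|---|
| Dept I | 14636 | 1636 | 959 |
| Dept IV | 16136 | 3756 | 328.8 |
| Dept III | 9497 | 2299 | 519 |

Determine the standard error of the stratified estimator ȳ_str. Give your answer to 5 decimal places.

Var(ȳ_str) = Σₕ Wₕ²(1 − fₕ)sₕ²/nₕ with Wₕ = Nₕ/N, N = 40269.
Dept I: Wₕ = 0.36345576; term = 0.36345576²·(1 − 0.11177917)·959/1636 = 0.068779557.
Dept IV: Wₕ = 0.40070526; term = 0.40070526²·(1 − 0.23277144)·328.8/3756 = 0.010784029.
Dept III: Wₕ = 0.23583898; term = 0.23583898²·(1 − 0.24207645)·519/2299 = 0.0095166693.
Sum = 0.089080255.
SE = √(0.089080255) = 0.29846.

0.29846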